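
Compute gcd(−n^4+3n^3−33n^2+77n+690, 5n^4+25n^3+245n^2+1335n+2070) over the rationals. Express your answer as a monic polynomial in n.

Repeated division with remainder:
  −n^4+3n^3−33n^2+77n+690 = (−1/5)(5n^4+25n^3+245n^2+1335n+2070) + (8n^3+16n^2+344n+1104)
  5n^4+25n^3+245n^2+1335n+2070 = ((5/8)n+15/8)(8n^3+16n^2+344n+1104) + (0)
Last nonzero remainder: 8n^3+16n^2+344n+1104. Dividing through by 8 gives the monic gcd n^3+2n^2+43n+138.

n^3+2n^2+43n+138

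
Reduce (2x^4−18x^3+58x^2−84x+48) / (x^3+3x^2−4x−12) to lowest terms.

(2x^3−14x^2+30x−24)/(x^2+5x+6)

Repeated division with remainder:
  2x^4−18x^3+58x^2−84x+48 = (2x−24)(x^3+3x^2−4x−12) + (138x^2−156x−240)
  x^3+3x^2−4x−12 = ((1/138)x+95/3174)(138x^2−156x−240) + ((1274/529)x−2548/529)
  138x^2−156x−240 = ((36501/637)x+31740/637)((1274/529)x−2548/529) + (0)
Last nonzero remainder: (1274/529)x−2548/529. Dividing through by 1274/529 gives the monic gcd x−2.
Cancel x−2 from numerator and denominator to get the reduced form.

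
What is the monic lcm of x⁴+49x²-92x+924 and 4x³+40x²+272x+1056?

x⁵+6x⁴+49x³+202x²+372x+5544

Euclidean algorithm in ℚ[x]:
  x⁴+49x²-92x+924 = ((1/4)x-5/2)(4x³+40x²+272x+1056) + (81x²+324x+3564)
  4x³+40x²+272x+1056 = ((4/81)x+8/27)(81x²+324x+3564) + (0)
Last nonzero remainder: 81x²+324x+3564. Dividing through by 81 gives the monic gcd x²+4x+44.
Then lcm(f, g) = f·g / gcd(f, g); expanding and making the result monic gives the answer.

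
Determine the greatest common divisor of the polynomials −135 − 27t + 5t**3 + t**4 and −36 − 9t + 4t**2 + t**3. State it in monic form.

−3 + t

Apply the Euclidean algorithm:
  t**4 + 5t**3 − 27t − 135 = (t + 1)(t**3 + 4t**2 − 9t − 36) + (5t**2 + 18t − 99)
  t**3 + 4t**2 − 9t − 36 = ((1/5)t + 2/25)(5t**2 + 18t − 99) + ((234/25)t − 702/25)
  5t**2 + 18t − 99 = ((125/234)t + 275/78)((234/25)t − 702/25) + (0)
Last nonzero remainder: (234/25)t − 702/25. Dividing through by 234/25 gives the monic gcd t − 3.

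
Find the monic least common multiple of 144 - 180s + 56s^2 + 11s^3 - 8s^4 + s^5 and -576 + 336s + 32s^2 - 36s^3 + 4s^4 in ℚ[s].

-864 + 1224s - 516s^2 - 10s^3 + 59s^4 - 14s^5 + s^6

Apply the Euclidean algorithm:
  s^5 - 8s^4 + 11s^3 + 56s^2 - 180s + 144 = ((1/4)s + 1/4)(4s^4 - 36s^3 + 32s^2 + 336s - 576) + (12s^3 - 36s^2 - 120s + 288)
  4s^4 - 36s^3 + 32s^2 + 336s - 576 = ((1/3)s - 2)(12s^3 - 36s^2 - 120s + 288) + (0)
Last nonzero remainder: 12s^3 - 36s^2 - 120s + 288. Dividing through by 12 gives the monic gcd s^3 - 3s^2 - 10s + 24.
Then lcm(f, g) = f·g / gcd(f, g); expanding and making the result monic gives the answer.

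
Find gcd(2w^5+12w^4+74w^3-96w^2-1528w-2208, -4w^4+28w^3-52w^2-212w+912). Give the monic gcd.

w^2-w-12

Repeated division with remainder:
  2w^5+12w^4+74w^3-96w^2-1528w-2208 = (-(1/2)w-13/2)(-4w^4+28w^3-52w^2-212w+912) + (230w^3-540w^2-2450w+3720)
  -4w^4+28w^3-52w^2-212w+912 = (-(2/115)w+214/2645)(230w^3-540w^2-2450w+3720) + (-(26936/529)w^2+(26936/529)w+323232/529)
  230w^3-540w^2-2450w+3720 = (-(60835/13468)w+81995/13468)(-(26936/529)w^2+(26936/529)w+323232/529) + (0)
Last nonzero remainder: -(26936/529)w^2+(26936/529)w+323232/529. Dividing through by -26936/529 gives the monic gcd w^2-w-12.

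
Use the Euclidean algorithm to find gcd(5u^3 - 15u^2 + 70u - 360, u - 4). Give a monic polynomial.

u - 4

Repeated division with remainder:
  5u^3 - 15u^2 + 70u - 360 = (5u^2 + 5u + 90)(u - 4) + (0)
The last nonzero remainder u - 4 is already monic.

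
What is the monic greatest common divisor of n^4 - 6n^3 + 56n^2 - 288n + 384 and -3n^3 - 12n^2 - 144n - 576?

n^2 + 48

Repeated division with remainder:
  n^4 - 6n^3 + 56n^2 - 288n + 384 = (-(1/3)n + 10/3)(-3n^3 - 12n^2 - 144n - 576) + (48n^2 + 2304)
  -3n^3 - 12n^2 - 144n - 576 = (-(1/16)n - 1/4)(48n^2 + 2304) + (0)
Last nonzero remainder: 48n^2 + 2304. Dividing through by 48 gives the monic gcd n^2 + 48.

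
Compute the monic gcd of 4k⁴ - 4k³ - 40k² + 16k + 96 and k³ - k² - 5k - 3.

k - 3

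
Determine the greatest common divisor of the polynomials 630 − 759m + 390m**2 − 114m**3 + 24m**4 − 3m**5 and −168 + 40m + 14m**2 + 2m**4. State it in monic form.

Repeated division with remainder:
  −3m**5 + 24m**4 − 114m**3 + 390m**2 − 759m + 630 = (−(3/2)m + 12)(2m**4 + 14m**2 + 40m − 168) + (−93m**3 + 282m**2 − 1491m + 2646)
  2m**4 + 14m**2 + 40m − 168 = (−(2/93)m − 188/2883)(−93m**3 + 282m**2 − 1491m + 2646) + ((312/961)m**2 − (312/961)m + 4368/961)
  −93m**3 + 282m**2 − 1491m + 2646 = (−(29791/104)m + 60543/104)((312/961)m**2 − (312/961)m + 4368/961) + (0)
Last nonzero remainder: (312/961)m**2 − (312/961)m + 4368/961. Dividing through by 312/961 gives the monic gcd m**2 − m + 14.

14 − m + m**2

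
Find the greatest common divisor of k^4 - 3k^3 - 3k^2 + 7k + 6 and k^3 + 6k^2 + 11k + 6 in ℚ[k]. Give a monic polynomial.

k + 1

Repeated division with remainder:
  k^4 - 3k^3 - 3k^2 + 7k + 6 = (k - 9)(k^3 + 6k^2 + 11k + 6) + (40k^2 + 100k + 60)
  k^3 + 6k^2 + 11k + 6 = ((1/40)k + 7/80)(40k^2 + 100k + 60) + ((3/4)k + 3/4)
  40k^2 + 100k + 60 = ((160/3)k + 80)((3/4)k + 3/4) + (0)
Last nonzero remainder: (3/4)k + 3/4. Dividing through by 3/4 gives the monic gcd k + 1.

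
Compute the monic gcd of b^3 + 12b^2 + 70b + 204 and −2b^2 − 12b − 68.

b^2 + 6b + 34

Euclidean algorithm in ℚ[b]:
  b^3 + 12b^2 + 70b + 204 = (−(1/2)b − 3)(−2b^2 − 12b − 68) + (0)
Last nonzero remainder: −2b^2 − 12b − 68. Dividing through by −2 gives the monic gcd b^2 + 6b + 34.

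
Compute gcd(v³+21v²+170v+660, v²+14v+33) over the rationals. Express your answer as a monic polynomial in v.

v+11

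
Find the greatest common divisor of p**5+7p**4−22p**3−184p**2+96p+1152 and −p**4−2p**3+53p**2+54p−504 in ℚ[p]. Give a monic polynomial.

By polynomial division,
  p**5+7p**4−22p**3−184p**2+96p+1152 = (−p−5)(−p**4−2p**3+53p**2+54p−504) + (21p**3+135p**2−138p−1368)
  −p**4−2p**3+53p**2+54p−504 = (−(1/21)p+31/147)(21p**3+135p**2−138p−1368) + ((880/49)p**2+(880/49)p−10560/49)
  21p**3+135p**2−138p−1368 = ((1029/880)p+2793/440)((880/49)p**2+(880/49)p−10560/49) + (0)
Last nonzero remainder: (880/49)p**2+(880/49)p−10560/49. Dividing through by 880/49 gives the monic gcd p**2+p−12.

p**2+p−12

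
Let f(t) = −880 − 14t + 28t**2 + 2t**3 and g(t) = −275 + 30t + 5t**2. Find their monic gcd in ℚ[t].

Repeated division with remainder:
  2t**3 + 28t**2 − 14t − 880 = ((2/5)t + 16/5)(5t**2 + 30t − 275) + (0)
Last nonzero remainder: 5t**2 + 30t − 275. Dividing through by 5 gives the monic gcd t**2 + 6t − 55.

−55 + 6t + t**2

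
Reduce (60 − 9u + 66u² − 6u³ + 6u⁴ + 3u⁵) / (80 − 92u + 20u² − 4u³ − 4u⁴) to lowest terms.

Euclidean algorithm in ℚ[u]:
  3u⁵ + 6u⁴ − 6u³ + 66u² − 9u + 60 = (−(3/4)u − 3/4)(−4u⁴ − 4u³ + 20u² − 92u + 80) + (6u³ + 12u² − 18u + 120)
  −4u⁴ − 4u³ + 20u² − 92u + 80 = (−(2/3)u + 2/3)(6u³ + 12u² − 18u + 120) + (0)
Last nonzero remainder: 6u³ + 12u² − 18u + 120. Dividing through by 6 gives the monic gcd u³ + 2u² − 3u + 20.
Cancel u³ + 2u² − 3u + 20 from numerator and denominator to get the reduced form.

(−3 − 3u²)/(−4 + 4u)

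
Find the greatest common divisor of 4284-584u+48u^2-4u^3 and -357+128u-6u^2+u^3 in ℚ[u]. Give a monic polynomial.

119-3u+u^2

Euclidean algorithm in ℚ[u]:
  -4u^3+48u^2-584u+4284 = (-4)(u^3-6u^2+128u-357) + (24u^2-72u+2856)
  u^3-6u^2+128u-357 = ((1/24)u-1/8)(24u^2-72u+2856) + (0)
Last nonzero remainder: 24u^2-72u+2856. Dividing through by 24 gives the monic gcd u^2-3u+119.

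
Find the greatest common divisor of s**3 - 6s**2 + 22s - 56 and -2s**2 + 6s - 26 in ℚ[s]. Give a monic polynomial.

Euclidean algorithm in ℚ[s]:
  s**3 - 6s**2 + 22s - 56 = (-(1/2)s + 3/2)(-2s**2 + 6s - 26) + (-17)
  -2s**2 + 6s - 26 = ((2/17)s**2 - (6/17)s + 26/17)(-17) + (0)
The last nonzero remainder is the constant -17, so the polynomials are coprime and gcd = 1.

1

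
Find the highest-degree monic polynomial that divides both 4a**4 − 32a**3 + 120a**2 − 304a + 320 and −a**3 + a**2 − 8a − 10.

By polynomial division,
  4a**4 − 32a**3 + 120a**2 − 304a + 320 = (−4a + 28)(−a**3 + a**2 − 8a − 10) + (60a**2 − 120a + 600)
  −a**3 + a**2 − 8a − 10 = (−(1/60)a − 1/60)(60a**2 − 120a + 600) + (0)
Last nonzero remainder: 60a**2 − 120a + 600. Dividing through by 60 gives the monic gcd a**2 − 2a + 10.

a**2 − 2a + 10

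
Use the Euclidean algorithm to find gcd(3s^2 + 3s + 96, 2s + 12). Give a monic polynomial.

1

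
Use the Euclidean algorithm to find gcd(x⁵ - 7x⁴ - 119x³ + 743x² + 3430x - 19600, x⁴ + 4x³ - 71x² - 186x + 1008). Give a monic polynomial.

Apply the Euclidean algorithm:
  x⁵ - 7x⁴ - 119x³ + 743x² + 3430x - 19600 = (x - 11)(x⁴ + 4x³ - 71x² - 186x + 1008) + (-4x³ + 148x² + 376x - 8512)
  x⁴ + 4x³ - 71x² - 186x + 1008 = (-(1/4)x - 41/4)(-4x³ + 148x² + 376x - 8512) + (1540x² + 1540x - 86240)
  -4x³ + 148x² + 376x - 8512 = (-(1/385)x + 38/385)(1540x² + 1540x - 86240) + (0)
Last nonzero remainder: 1540x² + 1540x - 86240. Dividing through by 1540 gives the monic gcd x² + x - 56.

x² + x - 56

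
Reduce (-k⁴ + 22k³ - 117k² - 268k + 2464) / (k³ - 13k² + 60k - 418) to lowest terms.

(-k³ + 11k² + 4k - 224)/(k² - 2k + 38)

Euclidean algorithm in ℚ[k]:
  -k⁴ + 22k³ - 117k² - 268k + 2464 = (-k + 9)(k³ - 13k² + 60k - 418) + (60k² - 1226k + 6226)
  k³ - 13k² + 60k - 418 = ((1/60)k + 223/1800)(60k² - 1226k + 6226) + ((97309/900)k - 1070399/900)
  60k² - 1226k + 6226 = ((54000/97309)k - 509400/97309)((97309/900)k - 1070399/900) + (0)
Last nonzero remainder: (97309/900)k - 1070399/900. Dividing through by 97309/900 gives the monic gcd k - 11.
Cancel k - 11 from numerator and denominator to get the reduced form.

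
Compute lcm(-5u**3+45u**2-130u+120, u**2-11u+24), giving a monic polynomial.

Repeated division with remainder:
  -5u**3+45u**2-130u+120 = (-5u-10)(u**2-11u+24) + (-120u+360)
  u**2-11u+24 = (-(1/120)u+1/15)(-120u+360) + (0)
Last nonzero remainder: -120u+360. Dividing through by -120 gives the monic gcd u-3.
Then lcm(f, g) = f·g / gcd(f, g); expanding and making the result monic gives the answer.

u**4-17u**3+98u**2-232u+192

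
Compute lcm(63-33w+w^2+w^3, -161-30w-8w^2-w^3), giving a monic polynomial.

Repeated division with remainder:
  w^3+w^2-33w+63 = (-1)(-w^3-8w^2-30w-161) + (-7w^2-63w-98)
  -w^3-8w^2-30w-161 = ((1/7)w-1/7)(-7w^2-63w-98) + (-25w-175)
  -7w^2-63w-98 = ((7/25)w+14/25)(-25w-175) + (0)
Last nonzero remainder: -25w-175. Dividing through by -25 gives the monic gcd w+7.
Then lcm(f, g) = f·g / gcd(f, g); expanding and making the result monic gives the answer.

1449-696w+53w^2-9w^3+2w^4+w^5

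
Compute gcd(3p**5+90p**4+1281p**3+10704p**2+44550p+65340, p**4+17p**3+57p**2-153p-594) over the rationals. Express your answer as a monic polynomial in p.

p**3+20p**2+117p+198

By polynomial division,
  3p**5+90p**4+1281p**3+10704p**2+44550p+65340 = (3p+39)(p**4+17p**3+57p**2-153p-594) + (447p**3+8940p**2+52299p+88506)
  p**4+17p**3+57p**2-153p-594 = ((1/447)p-1/149)(447p**3+8940p**2+52299p+88506) + (0)
Last nonzero remainder: 447p**3+8940p**2+52299p+88506. Dividing through by 447 gives the monic gcd p**3+20p**2+117p+198.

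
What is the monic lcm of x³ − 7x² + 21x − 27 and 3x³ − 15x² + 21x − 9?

Apply the Euclidean algorithm:
  x³ − 7x² + 21x − 27 = (1/3)(3x³ − 15x² + 21x − 9) + (−2x² + 14x − 24)
  3x³ − 15x² + 21x − 9 = (−(3/2)x − 3)(−2x² + 14x − 24) + (27x − 81)
  −2x² + 14x − 24 = (−(2/27)x + 8/27)(27x − 81) + (0)
Last nonzero remainder: 27x − 81. Dividing through by 27 gives the monic gcd x − 3.
Then lcm(f, g) = f·g / gcd(f, g); expanding and making the result monic gives the answer.

x⁵ − 9x⁴ + 36x³ − 76x² + 75x − 27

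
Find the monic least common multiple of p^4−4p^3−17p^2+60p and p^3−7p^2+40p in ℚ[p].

p^6−11p^5+51p^4+19p^3−1100p^2+2400p

Apply the Euclidean algorithm:
  p^4−4p^3−17p^2+60p = (p+3)(p^3−7p^2+40p) + (−36p^2−60p)
  p^3−7p^2+40p = (−(1/36)p+13/54)(−36p^2−60p) + ((490/9)p)
  −36p^2−60p = (−(162/245)p−54/49)((490/9)p) + (0)
Last nonzero remainder: (490/9)p. Dividing through by 490/9 gives the monic gcd p.
Then lcm(f, g) = f·g / gcd(f, g); expanding and making the result monic gives the answer.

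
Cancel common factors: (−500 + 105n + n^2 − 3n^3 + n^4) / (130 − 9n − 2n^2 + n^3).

Apply the Euclidean algorithm:
  n^4 − 3n^3 + n^2 + 105n − 500 = (n − 1)(n^3 − 2n^2 − 9n + 130) + (8n^2 − 34n − 370)
  n^3 − 2n^2 − 9n + 130 = ((1/8)n + 9/32)(8n^2 − 34n − 370) + ((749/16)n + 3745/16)
  8n^2 − 34n − 370 = ((128/749)n − 1184/749)((749/16)n + 3745/16) + (0)
Last nonzero remainder: (749/16)n + 3745/16. Dividing through by 749/16 gives the monic gcd n + 5.
Cancel n + 5 from numerator and denominator to get the reduced form.

(−100 + 41n − 8n^2 + n^3)/(26 − 7n + n^2)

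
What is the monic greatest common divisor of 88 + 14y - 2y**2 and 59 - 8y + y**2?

1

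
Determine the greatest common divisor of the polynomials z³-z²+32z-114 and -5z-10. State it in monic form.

Euclidean algorithm in ℚ[z]:
  z³-z²+32z-114 = (-(1/5)z²+(3/5)z-38/5)(-5z-10) + (-190)
  -5z-10 = ((1/38)z+1/19)(-190) + (0)
The last nonzero remainder is the constant -190, so the polynomials are coprime and gcd = 1.

1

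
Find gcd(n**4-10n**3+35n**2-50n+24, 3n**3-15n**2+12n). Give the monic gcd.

Euclidean algorithm in ℚ[n]:
  n**4-10n**3+35n**2-50n+24 = ((1/3)n-5/3)(3n**3-15n**2+12n) + (6n**2-30n+24)
  3n**3-15n**2+12n = ((1/2)n)(6n**2-30n+24) + (0)
Last nonzero remainder: 6n**2-30n+24. Dividing through by 6 gives the monic gcd n**2-5n+4.

n**2-5n+4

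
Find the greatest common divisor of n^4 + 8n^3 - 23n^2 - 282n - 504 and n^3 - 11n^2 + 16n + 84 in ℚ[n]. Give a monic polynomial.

Euclidean algorithm in ℚ[n]:
  n^4 + 8n^3 - 23n^2 - 282n - 504 = (n + 19)(n^3 - 11n^2 + 16n + 84) + (170n^2 - 670n - 2100)
  n^3 - 11n^2 + 16n + 84 = ((1/170)n - 12/289)(170n^2 - 670n - 2100) + ((154/289)n - 924/289)
  170n^2 - 670n - 2100 = ((24565/77)n + 7225/11)((154/289)n - 924/289) + (0)
Last nonzero remainder: (154/289)n - 924/289. Dividing through by 154/289 gives the monic gcd n - 6.

n - 6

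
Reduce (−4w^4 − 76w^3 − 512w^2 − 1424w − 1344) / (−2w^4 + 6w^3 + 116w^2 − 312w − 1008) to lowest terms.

(2w^2 + 20w + 48)/(w^2 − 12w + 36)

By polynomial division,
  −4w^4 − 76w^3 − 512w^2 − 1424w − 1344 = (2)(−2w^4 + 6w^3 + 116w^2 − 312w − 1008) + (−88w^3 − 744w^2 − 800w + 672)
  −2w^4 + 6w^3 + 116w^2 − 312w − 1008 = ((1/44)w − 63/242)(−88w^3 − 744w^2 − 800w + 672) + (−(7200/121)w^2 − (64800/121)w − 100800/121)
  −88w^3 − 744w^2 − 800w + 672 = ((1331/900)w − 121/150)(−(7200/121)w^2 − (64800/121)w − 100800/121) + (0)
Last nonzero remainder: −(7200/121)w^2 − (64800/121)w − 100800/121. Dividing through by −7200/121 gives the monic gcd w^2 + 9w + 14.
Cancel w^2 + 9w + 14 from numerator and denominator to get the reduced form.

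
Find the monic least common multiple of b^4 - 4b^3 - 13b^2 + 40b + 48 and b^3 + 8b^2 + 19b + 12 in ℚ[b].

b^5 - 29b^3 - 12b^2 + 208b + 192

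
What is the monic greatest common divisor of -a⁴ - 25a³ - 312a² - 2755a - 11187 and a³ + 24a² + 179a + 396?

By polynomial division,
  -a⁴ - 25a³ - 312a² - 2755a - 11187 = (-a - 1)(a³ + 24a² + 179a + 396) + (-109a² - 2180a - 10791)
  a³ + 24a² + 179a + 396 = (-(1/109)a - 4/109)(-109a² - 2180a - 10791) + (0)
Last nonzero remainder: -109a² - 2180a - 10791. Dividing through by -109 gives the monic gcd a² + 20a + 99.

a² + 20a + 99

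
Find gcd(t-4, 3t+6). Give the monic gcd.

1

Euclidean algorithm in ℚ[t]:
  t-4 = (1/3)(3t+6) + (-6)
  3t+6 = (-(1/2)t-1)(-6) + (0)
The last nonzero remainder is the constant -6, so the polynomials are coprime and gcd = 1.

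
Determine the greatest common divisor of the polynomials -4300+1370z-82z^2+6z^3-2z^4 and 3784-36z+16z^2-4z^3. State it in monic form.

By polynomial division,
  -2z^4+6z^3-82z^2+1370z-4300 = ((1/2)z+1/2)(-4z^3+16z^2-36z+3784) + (-72z^2-504z-6192)
  -4z^3+16z^2-36z+3784 = ((1/18)z-11/18)(-72z^2-504z-6192) + (0)
Last nonzero remainder: -72z^2-504z-6192. Dividing through by -72 gives the monic gcd z^2+7z+86.

86+7z+z^2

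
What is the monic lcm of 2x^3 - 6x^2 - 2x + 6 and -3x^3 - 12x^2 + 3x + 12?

x^4 + x^3 - 13x^2 - x + 12

By polynomial division,
  2x^3 - 6x^2 - 2x + 6 = (-2/3)(-3x^3 - 12x^2 + 3x + 12) + (-14x^2 + 14)
  -3x^3 - 12x^2 + 3x + 12 = ((3/14)x + 6/7)(-14x^2 + 14) + (0)
Last nonzero remainder: -14x^2 + 14. Dividing through by -14 gives the monic gcd x^2 - 1.
Then lcm(f, g) = f·g / gcd(f, g); expanding and making the result monic gives the answer.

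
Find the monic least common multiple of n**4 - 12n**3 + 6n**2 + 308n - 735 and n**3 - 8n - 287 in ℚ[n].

Repeated division with remainder:
  n**4 - 12n**3 + 6n**2 + 308n - 735 = (n - 12)(n**3 - 8n - 287) + (14n**2 + 499n - 4179)
  n**3 - 8n - 287 = ((1/14)n - 499/196)(14n**2 + 499n - 4179) + ((305939/196)n - 305939/28)
  14n**2 + 499n - 4179 = ((2744/305939)n + 117012/305939)((305939/196)n - 305939/28) + (0)
Last nonzero remainder: (305939/196)n - 305939/28. Dividing through by 305939/196 gives the monic gcd n - 7.
Then lcm(f, g) = f·g / gcd(f, g); expanding and making the result monic gives the answer.

n**6 - 5n**5 - 37n**4 - 142n**3 + 1667n**2 + 7483n - 30135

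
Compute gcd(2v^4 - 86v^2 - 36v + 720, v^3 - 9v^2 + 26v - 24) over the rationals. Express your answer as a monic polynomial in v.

Apply the Euclidean algorithm:
  2v^4 - 86v^2 - 36v + 720 = (2v + 18)(v^3 - 9v^2 + 26v - 24) + (24v^2 - 456v + 1152)
  v^3 - 9v^2 + 26v - 24 = ((1/24)v + 5/12)(24v^2 - 456v + 1152) + (168v - 504)
  24v^2 - 456v + 1152 = ((1/7)v - 16/7)(168v - 504) + (0)
Last nonzero remainder: 168v - 504. Dividing through by 168 gives the monic gcd v - 3.

v - 3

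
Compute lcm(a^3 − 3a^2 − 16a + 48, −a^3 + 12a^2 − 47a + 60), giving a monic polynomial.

Euclidean algorithm in ℚ[a]:
  a^3 − 3a^2 − 16a + 48 = (−1)(−a^3 + 12a^2 − 47a + 60) + (9a^2 − 63a + 108)
  −a^3 + 12a^2 − 47a + 60 = (−(1/9)a + 5/9)(9a^2 − 63a + 108) + (0)
Last nonzero remainder: 9a^2 − 63a + 108. Dividing through by 9 gives the monic gcd a^2 − 7a + 12.
Then lcm(f, g) = f·g / gcd(f, g); expanding and making the result monic gives the answer.

a^4 − 8a^3 − a^2 + 128a − 240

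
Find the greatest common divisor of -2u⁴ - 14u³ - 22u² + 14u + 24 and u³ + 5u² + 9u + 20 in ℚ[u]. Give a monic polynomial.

Euclidean algorithm in ℚ[u]:
  -2u⁴ - 14u³ - 22u² + 14u + 24 = (-2u - 4)(u³ + 5u² + 9u + 20) + (16u² + 90u + 104)
  u³ + 5u² + 9u + 20 = ((1/16)u - 5/128)(16u² + 90u + 104) + ((385/64)u + 385/16)
  16u² + 90u + 104 = ((1024/385)u + 1664/385)((385/64)u + 385/16) + (0)
Last nonzero remainder: (385/64)u + 385/16. Dividing through by 385/64 gives the monic gcd u + 4.

u + 4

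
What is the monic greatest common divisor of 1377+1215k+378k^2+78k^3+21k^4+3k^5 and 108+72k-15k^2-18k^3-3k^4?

9+6k+k^2

By polynomial division,
  3k^5+21k^4+78k^3+378k^2+1215k+1377 = (-k-1)(-3k^4-18k^3-15k^2+72k+108) + (45k^3+435k^2+1395k+1485)
  -3k^4-18k^3-15k^2+72k+108 = (-(1/15)k+11/45)(45k^3+435k^2+1395k+1485) + (-(85/3)k^2-170k-255)
  45k^3+435k^2+1395k+1485 = (-(27/17)k-99/17)(-(85/3)k^2-170k-255) + (0)
Last nonzero remainder: -(85/3)k^2-170k-255. Dividing through by -85/3 gives the monic gcd k^2+6k+9.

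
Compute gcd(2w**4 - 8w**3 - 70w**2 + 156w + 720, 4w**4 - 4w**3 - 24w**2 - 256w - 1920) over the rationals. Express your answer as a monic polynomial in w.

w**2 - 2w - 24

Repeated division with remainder:
  2w**4 - 8w**3 - 70w**2 + 156w + 720 = (1/2)(4w**4 - 4w**3 - 24w**2 - 256w - 1920) + (-6w**3 - 58w**2 + 284w + 1680)
  4w**4 - 4w**3 - 24w**2 - 256w - 1920 = (-(2/3)w + 64/9)(-6w**3 - 58w**2 + 284w + 1680) + ((5200/9)w**2 - (10400/9)w - 41600/3)
  -6w**3 - 58w**2 + 284w + 1680 = (-(27/2600)w - 63/520)((5200/9)w**2 - (10400/9)w - 41600/3) + (0)
Last nonzero remainder: (5200/9)w**2 - (10400/9)w - 41600/3. Dividing through by 5200/9 gives the monic gcd w**2 - 2w - 24.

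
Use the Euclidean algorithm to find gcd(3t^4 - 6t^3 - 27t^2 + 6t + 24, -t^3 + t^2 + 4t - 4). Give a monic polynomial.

t^2 + t - 2

Euclidean algorithm in ℚ[t]:
  3t^4 - 6t^3 - 27t^2 + 6t + 24 = (-3t + 3)(-t^3 + t^2 + 4t - 4) + (-18t^2 - 18t + 36)
  -t^3 + t^2 + 4t - 4 = ((1/18)t - 1/9)(-18t^2 - 18t + 36) + (0)
Last nonzero remainder: -18t^2 - 18t + 36. Dividing through by -18 gives the monic gcd t^2 + t - 2.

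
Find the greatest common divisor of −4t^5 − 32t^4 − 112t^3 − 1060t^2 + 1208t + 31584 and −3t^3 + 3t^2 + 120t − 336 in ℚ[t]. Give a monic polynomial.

Repeated division with remainder:
  −4t^5 − 32t^4 − 112t^3 − 1060t^2 + 1208t + 31584 = ((4/3)t^2 + 12t + 308/3)(−3t^3 + 3t^2 + 120t − 336) + (−2360t^2 − 7080t + 66080)
  −3t^3 + 3t^2 + 120t − 336 = ((3/2360)t − 3/590)(−2360t^2 − 7080t + 66080) + (0)
Last nonzero remainder: −2360t^2 − 7080t + 66080. Dividing through by −2360 gives the monic gcd t^2 + 3t − 28.

t^2 + 3t − 28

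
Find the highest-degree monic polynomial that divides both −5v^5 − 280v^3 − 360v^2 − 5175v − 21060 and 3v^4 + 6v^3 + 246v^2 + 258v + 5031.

By polynomial division,
  −5v^5 − 280v^3 − 360v^2 − 5175v − 21060 = (−(5/3)v + 10/3)(3v^4 + 6v^3 + 246v^2 + 258v + 5031) + (110v^3 − 750v^2 + 2350v − 37830)
  3v^4 + 6v^3 + 246v^2 + 258v + 5031 = ((3/110)v + 291/1210)(110v^3 − 750v^2 + 2350v − 37830) + ((43836/121)v^2 + (87672/121)v + 1709604/121)
  110v^3 − 750v^2 + 2350v − 37830 = ((6655/21918)v − 58685/21918)((43836/121)v^2 + (87672/121)v + 1709604/121) + (0)
Last nonzero remainder: (43836/121)v^2 + (87672/121)v + 1709604/121. Dividing through by 43836/121 gives the monic gcd v^2 + 2v + 39.

v^2 + 2v + 39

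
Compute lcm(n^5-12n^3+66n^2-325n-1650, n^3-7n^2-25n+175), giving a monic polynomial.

n^6-7n^5-12n^4+150n^3-787n^2+625n+11550

Apply the Euclidean algorithm:
  n^5-12n^3+66n^2-325n-1650 = (n^2+7n+62)(n^3-7n^2-25n+175) + (500n^2-12500)
  n^3-7n^2-25n+175 = ((1/500)n-7/500)(500n^2-12500) + (0)
Last nonzero remainder: 500n^2-12500. Dividing through by 500 gives the monic gcd n^2-25.
Then lcm(f, g) = f·g / gcd(f, g); expanding and making the result monic gives the answer.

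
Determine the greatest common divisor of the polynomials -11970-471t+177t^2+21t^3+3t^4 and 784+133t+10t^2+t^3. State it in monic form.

7+t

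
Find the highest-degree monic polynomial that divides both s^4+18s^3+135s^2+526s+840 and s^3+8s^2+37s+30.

s^2+7s+30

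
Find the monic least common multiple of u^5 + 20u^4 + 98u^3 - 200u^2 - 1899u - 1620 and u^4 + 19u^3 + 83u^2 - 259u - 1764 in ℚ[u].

u^7 + 34u^6 + 427u^5 + 2152u^4 + 103u^3 - 38006u^2 - 115731u - 79380

Repeated division with remainder:
  u^5 + 20u^4 + 98u^3 - 200u^2 - 1899u - 1620 = (u + 1)(u^4 + 19u^3 + 83u^2 - 259u - 1764) + (-4u^3 - 24u^2 + 124u + 144)
  u^4 + 19u^3 + 83u^2 - 259u - 1764 = (-(1/4)u - 13/4)(-4u^3 - 24u^2 + 124u + 144) + (36u^2 + 180u - 1296)
  -4u^3 - 24u^2 + 124u + 144 = (-(1/9)u - 1/9)(36u^2 + 180u - 1296) + (0)
Last nonzero remainder: 36u^2 + 180u - 1296. Dividing through by 36 gives the monic gcd u^2 + 5u - 36.
Then lcm(f, g) = f·g / gcd(f, g); expanding and making the result monic gives the answer.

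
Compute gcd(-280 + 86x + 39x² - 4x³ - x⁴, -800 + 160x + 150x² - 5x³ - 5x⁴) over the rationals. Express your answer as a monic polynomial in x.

Euclidean algorithm in ℚ[x]:
  -x⁴ - 4x³ + 39x² + 86x - 280 = (1/5)(-5x⁴ - 5x³ + 150x² + 160x - 800) + (-3x³ + 9x² + 54x - 120)
  -5x⁴ - 5x³ + 150x² + 160x - 800 = ((5/3)x + 20/3)(-3x³ + 9x² + 54x - 120) + (0)
Last nonzero remainder: -3x³ + 9x² + 54x - 120. Dividing through by -3 gives the monic gcd x³ - 3x² - 18x + 40.

40 - 18x - 3x² + x³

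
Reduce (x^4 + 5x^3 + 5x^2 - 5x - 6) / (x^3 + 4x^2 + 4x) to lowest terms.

Euclidean algorithm in ℚ[x]:
  x^4 + 5x^3 + 5x^2 - 5x - 6 = (x + 1)(x^3 + 4x^2 + 4x) + (-3x^2 - 9x - 6)
  x^3 + 4x^2 + 4x = (-(1/3)x - 1/3)(-3x^2 - 9x - 6) + (-x - 2)
  -3x^2 - 9x - 6 = (3x + 3)(-x - 2) + (0)
Last nonzero remainder: -x - 2. Dividing through by -1 gives the monic gcd x + 2.
Cancel x + 2 from numerator and denominator to get the reduced form.

(x^3 + 3x^2 - x - 3)/(x^2 + 2x)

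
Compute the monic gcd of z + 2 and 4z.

By polynomial division,
  z + 2 = (1/4)(4z) + (2)
  4z = (2z)(2) + (0)
The last nonzero remainder is the constant 2, so the polynomials are coprime and gcd = 1.

1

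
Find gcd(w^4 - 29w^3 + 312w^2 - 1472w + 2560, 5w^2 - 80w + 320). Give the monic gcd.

Repeated division with remainder:
  w^4 - 29w^3 + 312w^2 - 1472w + 2560 = ((1/5)w^2 - (13/5)w + 8)(5w^2 - 80w + 320) + (0)
Last nonzero remainder: 5w^2 - 80w + 320. Dividing through by 5 gives the monic gcd w^2 - 16w + 64.

w^2 - 16w + 64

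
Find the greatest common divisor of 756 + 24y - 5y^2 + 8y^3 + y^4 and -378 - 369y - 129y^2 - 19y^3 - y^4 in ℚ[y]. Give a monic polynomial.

By polynomial division,
  y^4 + 8y^3 - 5y^2 + 24y + 756 = (-1)(-y^4 - 19y^3 - 129y^2 - 369y - 378) + (-11y^3 - 134y^2 - 345y + 378)
  -y^4 - 19y^3 - 129y^2 - 369y - 378 = ((1/11)y + 75/121)(-11y^3 - 134y^2 - 345y + 378) + (-(1764/121)y^2 - (22932/121)y - 74088/121)
  -11y^3 - 134y^2 - 345y + 378 = ((1331/1764)y - 121/196)(-(1764/121)y^2 - (22932/121)y - 74088/121) + (0)
Last nonzero remainder: -(1764/121)y^2 - (22932/121)y - 74088/121. Dividing through by -1764/121 gives the monic gcd y^2 + 13y + 42.

42 + 13y + y^2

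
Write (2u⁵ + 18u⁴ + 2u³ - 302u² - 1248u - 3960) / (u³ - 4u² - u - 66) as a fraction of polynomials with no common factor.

(2u³ + 14u² - 48u - 360)/(u - 6)

Apply the Euclidean algorithm:
  2u⁵ + 18u⁴ + 2u³ - 302u² - 1248u - 3960 = (2u² + 26u + 108)(u³ - 4u² - u - 66) + (288u² + 576u + 3168)
  u³ - 4u² - u - 66 = ((1/288)u - 1/48)(288u² + 576u + 3168) + (0)
Last nonzero remainder: 288u² + 576u + 3168. Dividing through by 288 gives the monic gcd u² + 2u + 11.
Cancel u² + 2u + 11 from numerator and denominator to get the reduced form.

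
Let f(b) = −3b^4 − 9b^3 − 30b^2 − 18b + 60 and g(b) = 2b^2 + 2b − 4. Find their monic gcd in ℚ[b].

Euclidean algorithm in ℚ[b]:
  −3b^4 − 9b^3 − 30b^2 − 18b + 60 = (−(3/2)b^2 − 3b − 15)(2b^2 + 2b − 4) + (0)
Last nonzero remainder: 2b^2 + 2b − 4. Dividing through by 2 gives the monic gcd b^2 + b − 2.

b^2 + b − 2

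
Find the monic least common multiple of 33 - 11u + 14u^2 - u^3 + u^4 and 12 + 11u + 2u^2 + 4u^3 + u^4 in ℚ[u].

132 + 121u + 34u^2 + 55u^3 + 13u^4 + 4u^5 + u^6

Euclidean algorithm in ℚ[u]:
  u^4 - u^3 + 14u^2 - 11u + 33 = (u^4 + 4u^3 + 2u^2 + 11u + 12) + (-5u^3 + 12u^2 - 22u + 21)
  u^4 + 4u^3 + 2u^2 + 11u + 12 = (-(1/5)u - 32/25)(-5u^3 + 12u^2 - 22u + 21) + ((324/25)u^2 - (324/25)u + 972/25)
  -5u^3 + 12u^2 - 22u + 21 = (-(125/324)u + 175/324)((324/25)u^2 - (324/25)u + 972/25) + (0)
Last nonzero remainder: (324/25)u^2 - (324/25)u + 972/25. Dividing through by 324/25 gives the monic gcd u^2 - u + 3.
Then lcm(f, g) = f·g / gcd(f, g); expanding and making the result monic gives the answer.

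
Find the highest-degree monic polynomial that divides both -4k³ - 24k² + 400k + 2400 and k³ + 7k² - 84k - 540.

k² + 16k + 60

Repeated division with remainder:
  -4k³ - 24k² + 400k + 2400 = (-4)(k³ + 7k² - 84k - 540) + (4k² + 64k + 240)
  k³ + 7k² - 84k - 540 = ((1/4)k - 9/4)(4k² + 64k + 240) + (0)
Last nonzero remainder: 4k² + 64k + 240. Dividing through by 4 gives the monic gcd k² + 16k + 60.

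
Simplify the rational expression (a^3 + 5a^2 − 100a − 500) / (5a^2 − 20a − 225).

(a^2 − 100)/(5a − 45)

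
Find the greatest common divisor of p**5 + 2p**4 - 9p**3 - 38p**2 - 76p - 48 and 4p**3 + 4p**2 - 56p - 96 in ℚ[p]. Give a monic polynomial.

Apply the Euclidean algorithm:
  p**5 + 2p**4 - 9p**3 - 38p**2 - 76p - 48 = ((1/4)p**2 + (1/4)p + 1)(4p**3 + 4p**2 - 56p - 96) + (-4p**2 + 4p + 48)
  4p**3 + 4p**2 - 56p - 96 = (-p - 2)(-4p**2 + 4p + 48) + (0)
Last nonzero remainder: -4p**2 + 4p + 48. Dividing through by -4 gives the monic gcd p**2 - p - 12.

p**2 - p - 12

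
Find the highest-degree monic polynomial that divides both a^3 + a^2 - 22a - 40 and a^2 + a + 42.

1

Repeated division with remainder:
  a^3 + a^2 - 22a - 40 = (a)(a^2 + a + 42) + (-64a - 40)
  a^2 + a + 42 = (-(1/64)a - 3/512)(-64a - 40) + (2673/64)
  -64a - 40 = (-(4096/2673)a - 2560/2673)(2673/64) + (0)
The last nonzero remainder is the constant 2673/64, so the polynomials are coprime and gcd = 1.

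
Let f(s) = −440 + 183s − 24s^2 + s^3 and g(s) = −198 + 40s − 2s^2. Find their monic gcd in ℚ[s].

Repeated division with remainder:
  s^3 − 24s^2 + 183s − 440 = (−(1/2)s + 2)(−2s^2 + 40s − 198) + (4s − 44)
  −2s^2 + 40s − 198 = (−(1/2)s + 9/2)(4s − 44) + (0)
Last nonzero remainder: 4s − 44. Dividing through by 4 gives the monic gcd s − 11.

−11 + s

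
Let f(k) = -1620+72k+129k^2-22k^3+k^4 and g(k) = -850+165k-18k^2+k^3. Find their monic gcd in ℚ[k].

-10+k

By polynomial division,
  k^4-22k^3+129k^2+72k-1620 = (k-4)(k^3-18k^2+165k-850) + (-108k^2+1582k-5020)
  k^3-18k^2+165k-850 = (-(1/108)k+181/5832)(-108k^2+1582k-5020) + ((202429/2916)k-1012145/1458)
  -108k^2+1582k-5020 = (-(314928/202429)k+1463832/202429)((202429/2916)k-1012145/1458) + (0)
Last nonzero remainder: (202429/2916)k-1012145/1458. Dividing through by 202429/2916 gives the monic gcd k-10.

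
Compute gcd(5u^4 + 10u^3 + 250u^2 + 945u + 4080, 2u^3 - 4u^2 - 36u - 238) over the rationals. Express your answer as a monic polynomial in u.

By polynomial division,
  5u^4 + 10u^3 + 250u^2 + 945u + 4080 = ((5/2)u + 10)(2u^3 - 4u^2 - 36u - 238) + (380u^2 + 1900u + 6460)
  2u^3 - 4u^2 - 36u - 238 = ((1/190)u - 7/190)(380u^2 + 1900u + 6460) + (0)
Last nonzero remainder: 380u^2 + 1900u + 6460. Dividing through by 380 gives the monic gcd u^2 + 5u + 17.

u^2 + 5u + 17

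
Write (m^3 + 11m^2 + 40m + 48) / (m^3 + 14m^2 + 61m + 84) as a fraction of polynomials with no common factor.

(m + 4)/(m + 7)

Euclidean algorithm in ℚ[m]:
  m^3 + 11m^2 + 40m + 48 = (m^3 + 14m^2 + 61m + 84) + (-3m^2 - 21m - 36)
  m^3 + 14m^2 + 61m + 84 = (-(1/3)m - 7/3)(-3m^2 - 21m - 36) + (0)
Last nonzero remainder: -3m^2 - 21m - 36. Dividing through by -3 gives the monic gcd m^2 + 7m + 12.
Cancel m^2 + 7m + 12 from numerator and denominator to get the reduced form.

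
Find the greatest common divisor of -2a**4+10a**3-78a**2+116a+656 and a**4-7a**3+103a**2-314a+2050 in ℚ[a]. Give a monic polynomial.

a**2-3a+41

Apply the Euclidean algorithm:
  -2a**4+10a**3-78a**2+116a+656 = (-2)(a**4-7a**3+103a**2-314a+2050) + (-4a**3+128a**2-512a+4756)
  a**4-7a**3+103a**2-314a+2050 = (-(1/4)a-25/4)(-4a**3+128a**2-512a+4756) + (775a**2-2325a+31775)
  -4a**3+128a**2-512a+4756 = (-(4/775)a+116/775)(775a**2-2325a+31775) + (0)
Last nonzero remainder: 775a**2-2325a+31775. Dividing through by 775 gives the monic gcd a**2-3a+41.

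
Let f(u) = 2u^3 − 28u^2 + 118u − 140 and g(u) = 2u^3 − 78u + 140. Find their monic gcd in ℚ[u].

u^2 − 7u + 10

Repeated division with remainder:
  2u^3 − 28u^2 + 118u − 140 = (2u^3 − 78u + 140) + (−28u^2 + 196u − 280)
  2u^3 − 78u + 140 = (−(1/14)u − 1/2)(−28u^2 + 196u − 280) + (0)
Last nonzero remainder: −28u^2 + 196u − 280. Dividing through by −28 gives the monic gcd u^2 − 7u + 10.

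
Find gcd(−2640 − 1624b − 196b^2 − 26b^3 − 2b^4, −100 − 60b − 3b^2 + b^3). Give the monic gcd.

Euclidean algorithm in ℚ[b]:
  −2b^4 − 26b^3 − 196b^2 − 1624b − 2640 = (−2b − 32)(b^3 − 3b^2 − 60b − 100) + (−412b^2 − 3744b − 5840)
  b^3 − 3b^2 − 60b − 100 = (−(1/412)b + 1245/42436)(−412b^2 − 3744b − 5840) + ((378400/10609)b + 756800/10609)
  −412b^2 − 3744b − 5840 = (−(1092727/94600)b − 774457/9460)((378400/10609)b + 756800/10609) + (0)
Last nonzero remainder: (378400/10609)b + 756800/10609. Dividing through by 378400/10609 gives the monic gcd b + 2.

2 + b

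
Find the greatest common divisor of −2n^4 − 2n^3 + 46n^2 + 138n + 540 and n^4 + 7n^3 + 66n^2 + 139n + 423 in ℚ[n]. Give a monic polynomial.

n^2 + 2n + 9

Repeated division with remainder:
  −2n^4 − 2n^3 + 46n^2 + 138n + 540 = (−2)(n^4 + 7n^3 + 66n^2 + 139n + 423) + (12n^3 + 178n^2 + 416n + 1386)
  n^4 + 7n^3 + 66n^2 + 139n + 423 = ((1/12)n − 47/72)(12n^3 + 178n^2 + 416n + 1386) + ((5311/36)n^2 + (5311/18)n + 5311/4)
  12n^3 + 178n^2 + 416n + 1386 = ((432/5311)n + 5544/5311)((5311/36)n^2 + (5311/18)n + 5311/4) + (0)
Last nonzero remainder: (5311/36)n^2 + (5311/18)n + 5311/4. Dividing through by 5311/36 gives the monic gcd n^2 + 2n + 9.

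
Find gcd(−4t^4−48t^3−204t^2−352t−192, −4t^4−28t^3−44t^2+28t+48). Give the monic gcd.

t^3+8t^2+19t+12

Repeated division with remainder:
  −4t^4−48t^3−204t^2−352t−192 = (−4t^4−28t^3−44t^2+28t+48) + (−20t^3−160t^2−380t−240)
  −4t^4−28t^3−44t^2+28t+48 = ((1/5)t−1/5)(−20t^3−160t^2−380t−240) + (0)
Last nonzero remainder: −20t^3−160t^2−380t−240. Dividing through by −20 gives the monic gcd t^3+8t^2+19t+12.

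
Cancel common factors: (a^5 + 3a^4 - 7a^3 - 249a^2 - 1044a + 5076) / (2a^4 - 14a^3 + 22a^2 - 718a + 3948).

(a^2 + 3a - 18)/(2a - 14)

Apply the Euclidean algorithm:
  a^5 + 3a^4 - 7a^3 - 249a^2 - 1044a + 5076 = ((1/2)a + 5)(2a^4 - 14a^3 + 22a^2 - 718a + 3948) + (52a^3 + 572a - 14664)
  2a^4 - 14a^3 + 22a^2 - 718a + 3948 = ((1/26)a - 7/26)(52a^3 + 572a - 14664) + (0)
Last nonzero remainder: 52a^3 + 572a - 14664. Dividing through by 52 gives the monic gcd a^3 + 11a - 282.
Cancel a^3 + 11a - 282 from numerator and denominator to get the reduced form.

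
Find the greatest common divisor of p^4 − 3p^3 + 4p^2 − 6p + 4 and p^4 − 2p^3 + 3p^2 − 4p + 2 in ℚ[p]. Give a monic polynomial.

p^3 − p^2 + 2p − 2

By polynomial division,
  p^4 − 3p^3 + 4p^2 − 6p + 4 = (p^4 − 2p^3 + 3p^2 − 4p + 2) + (−p^3 + p^2 − 2p + 2)
  p^4 − 2p^3 + 3p^2 − 4p + 2 = (−p + 1)(−p^3 + p^2 − 2p + 2) + (0)
Last nonzero remainder: −p^3 + p^2 − 2p + 2. Dividing through by −1 gives the monic gcd p^3 − p^2 + 2p − 2.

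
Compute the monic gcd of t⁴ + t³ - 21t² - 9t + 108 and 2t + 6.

Apply the Euclidean algorithm:
  t⁴ + t³ - 21t² - 9t + 108 = ((1/2)t³ - t² - (15/2)t + 18)(2t + 6) + (0)
Last nonzero remainder: 2t + 6. Dividing through by 2 gives the monic gcd t + 3.

t + 3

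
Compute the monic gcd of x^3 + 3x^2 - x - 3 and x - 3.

By polynomial division,
  x^3 + 3x^2 - x - 3 = (x^2 + 6x + 17)(x - 3) + (48)
  x - 3 = ((1/48)x - 1/16)(48) + (0)
The last nonzero remainder is the constant 48, so the polynomials are coprime and gcd = 1.

1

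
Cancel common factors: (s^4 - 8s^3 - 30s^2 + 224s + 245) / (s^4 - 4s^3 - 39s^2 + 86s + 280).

Repeated division with remainder:
  s^4 - 8s^3 - 30s^2 + 224s + 245 = (s^4 - 4s^3 - 39s^2 + 86s + 280) + (-4s^3 + 9s^2 + 138s - 35)
  s^4 - 4s^3 - 39s^2 + 86s + 280 = (-(1/4)s + 7/16)(-4s^3 + 9s^2 + 138s - 35) + (-(135/16)s^2 + (135/8)s + 4725/16)
  -4s^3 + 9s^2 + 138s - 35 = ((64/135)s - 16/135)(-(135/16)s^2 + (135/8)s + 4725/16) + (0)
Last nonzero remainder: -(135/16)s^2 + (135/8)s + 4725/16. Dividing through by -135/16 gives the monic gcd s^2 - 2s - 35.
Cancel s^2 - 2s - 35 from numerator and denominator to get the reduced form.

(s^2 - 6s - 7)/(s^2 - 2s - 8)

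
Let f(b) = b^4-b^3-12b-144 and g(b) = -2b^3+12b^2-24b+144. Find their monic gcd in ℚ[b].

b^2+12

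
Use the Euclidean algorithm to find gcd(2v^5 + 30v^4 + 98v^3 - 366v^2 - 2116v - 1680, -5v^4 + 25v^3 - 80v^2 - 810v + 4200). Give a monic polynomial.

v^2 + v - 20

Repeated division with remainder:
  2v^5 + 30v^4 + 98v^3 - 366v^2 - 2116v - 1680 = (-(2/5)v - 8)(-5v^4 + 25v^3 - 80v^2 - 810v + 4200) + (266v^3 - 1330v^2 - 6916v + 31920)
  -5v^4 + 25v^3 - 80v^2 - 810v + 4200 = (-(5/266)v)(266v^3 - 1330v^2 - 6916v + 31920) + (-210v^2 - 210v + 4200)
  266v^3 - 1330v^2 - 6916v + 31920 = (-(19/15)v + 38/5)(-210v^2 - 210v + 4200) + (0)
Last nonzero remainder: -210v^2 - 210v + 4200. Dividing through by -210 gives the monic gcd v^2 + v - 20.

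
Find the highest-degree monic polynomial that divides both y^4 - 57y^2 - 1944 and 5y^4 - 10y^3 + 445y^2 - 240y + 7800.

y^2 + 24

Euclidean algorithm in ℚ[y]:
  y^4 - 57y^2 - 1944 = (1/5)(5y^4 - 10y^3 + 445y^2 - 240y + 7800) + (2y^3 - 146y^2 + 48y - 3504)
  5y^4 - 10y^3 + 445y^2 - 240y + 7800 = ((5/2)y + 355/2)(2y^3 - 146y^2 + 48y - 3504) + (26240y^2 + 629760)
  2y^3 - 146y^2 + 48y - 3504 = ((1/13120)y - 73/13120)(26240y^2 + 629760) + (0)
Last nonzero remainder: 26240y^2 + 629760. Dividing through by 26240 gives the monic gcd y^2 + 24.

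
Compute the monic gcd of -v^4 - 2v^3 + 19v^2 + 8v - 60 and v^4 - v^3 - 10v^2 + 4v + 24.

By polynomial division,
  -v^4 - 2v^3 + 19v^2 + 8v - 60 = (-1)(v^4 - v^3 - 10v^2 + 4v + 24) + (-3v^3 + 9v^2 + 12v - 36)
  v^4 - v^3 - 10v^2 + 4v + 24 = (-(1/3)v - 2/3)(-3v^3 + 9v^2 + 12v - 36) + (0)
Last nonzero remainder: -3v^3 + 9v^2 + 12v - 36. Dividing through by -3 gives the monic gcd v^3 - 3v^2 - 4v + 12.

v^3 - 3v^2 - 4v + 12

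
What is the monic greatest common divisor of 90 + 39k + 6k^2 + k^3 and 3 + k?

3 + k

Repeated division with remainder:
  k^3 + 6k^2 + 39k + 90 = (k^2 + 3k + 30)(k + 3) + (0)
The last nonzero remainder k + 3 is already monic.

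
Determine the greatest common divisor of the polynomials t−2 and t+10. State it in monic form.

1

Apply the Euclidean algorithm:
  t−2 = (t+10) + (−12)
  t+10 = (−(1/12)t−5/6)(−12) + (0)
The last nonzero remainder is the constant −12, so the polynomials are coprime and gcd = 1.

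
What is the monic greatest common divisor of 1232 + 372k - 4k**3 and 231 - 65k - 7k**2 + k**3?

-77 - 4k + k**2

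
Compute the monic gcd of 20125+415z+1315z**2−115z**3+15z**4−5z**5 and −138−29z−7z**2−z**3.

23+z+z**2

By polynomial division,
  −5z**5+15z**4−115z**3+1315z**2+415z+20125 = (5z**2−50z+320)(−z**3−7z**2−29z−138) + (2795z**2+2795z+64285)
  −z**3−7z**2−29z−138 = (−(1/2795)z−6/2795)(2795z**2+2795z+64285) + (0)
Last nonzero remainder: 2795z**2+2795z+64285. Dividing through by 2795 gives the monic gcd z**2+z+23.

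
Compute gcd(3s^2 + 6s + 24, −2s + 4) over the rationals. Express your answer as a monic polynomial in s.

By polynomial division,
  3s^2 + 6s + 24 = (−(3/2)s − 6)(−2s + 4) + (48)
  −2s + 4 = (−(1/24)s + 1/12)(48) + (0)
The last nonzero remainder is the constant 48, so the polynomials are coprime and gcd = 1.

1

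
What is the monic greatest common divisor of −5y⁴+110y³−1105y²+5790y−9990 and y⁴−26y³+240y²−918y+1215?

y²−12y+27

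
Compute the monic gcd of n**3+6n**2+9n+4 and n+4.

n+4

Euclidean algorithm in ℚ[n]:
  n**3+6n**2+9n+4 = (n**2+2n+1)(n+4) + (0)
The last nonzero remainder n+4 is already monic.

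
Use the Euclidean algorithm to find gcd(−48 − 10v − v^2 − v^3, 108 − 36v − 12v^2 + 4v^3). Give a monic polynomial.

Apply the Euclidean algorithm:
  −v^3 − v^2 − 10v − 48 = (−1/4)(4v^3 − 12v^2 − 36v + 108) + (−4v^2 − 19v − 21)
  4v^3 − 12v^2 − 36v + 108 = (−v + 31/4)(−4v^2 − 19v − 21) + ((361/4)v + 1083/4)
  −4v^2 − 19v − 21 = (−(16/361)v − 28/361)((361/4)v + 1083/4) + (0)
Last nonzero remainder: (361/4)v + 1083/4. Dividing through by 361/4 gives the monic gcd v + 3.

3 + v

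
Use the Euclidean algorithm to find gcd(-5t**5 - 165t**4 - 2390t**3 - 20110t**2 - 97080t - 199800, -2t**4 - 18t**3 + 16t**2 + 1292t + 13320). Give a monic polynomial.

t**3 + 18t**2 + 154t + 740

Repeated division with remainder:
  -5t**5 - 165t**4 - 2390t**3 - 20110t**2 - 97080t - 199800 = ((5/2)t + 60)(-2t**4 - 18t**3 + 16t**2 + 1292t + 13320) + (-1350t**3 - 24300t**2 - 207900t - 999000)
  -2t**4 - 18t**3 + 16t**2 + 1292t + 13320 = ((1/675)t - 1/75)(-1350t**3 - 24300t**2 - 207900t - 999000) + (0)
Last nonzero remainder: -1350t**3 - 24300t**2 - 207900t - 999000. Dividing through by -1350 gives the monic gcd t**3 + 18t**2 + 154t + 740.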